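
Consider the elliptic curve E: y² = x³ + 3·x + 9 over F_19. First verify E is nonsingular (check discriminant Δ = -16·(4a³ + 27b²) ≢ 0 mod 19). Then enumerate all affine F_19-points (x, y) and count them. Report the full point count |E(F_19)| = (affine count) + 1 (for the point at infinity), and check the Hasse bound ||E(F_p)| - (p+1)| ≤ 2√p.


Affine points = {(0, 3), (0, 16), (2, 2), (2, 17), (3, 8), (3, 11), (4, 3), (4, 16), (5, 4), (5, 15), (9, 9), (9, 10), (11, 9), (11, 10), (12, 5), (12, 14), (15, 3), (15, 16), (16, 7), (16, 12), (18, 9), (18, 10)}; affine count = 22; |E(F_19)| = 23.

Discriminant check: Δ ∝ 4a³ + 27b² = 4·3³ + 27·9² = 4·27 + 27·81 ≡ 15 (mod 19). Nonzero ⇒ E is nonsingular.
For each x ∈ F_19, compute rhs = x³ + 3·x + 9 mod 19, then count y ∈ F_19 with y² ≡ rhs.
  x = 0: rhs = 9, matching y values: 3, 16 (2 points).
  x = 1: rhs = 13, matching y values: none (0 points).
  x = 2: rhs = 4, matching y values: 2, 17 (2 points).
  x = 3: rhs = 7, matching y values: 8, 11 (2 points).
  x = 4: rhs = 9, matching y values: 3, 16 (2 points).
  x = 5: rhs = 16, matching y values: 4, 15 (2 points).
  x = 6: rhs = 15, matching y values: none (0 points).
  x = 7: rhs = 12, matching y values: none (0 points).
  x = 8: rhs = 13, matching y values: none (0 points).
  x = 9: rhs = 5, matching y values: 9, 10 (2 points).
  x = 10: rhs = 13, matching y values: none (0 points).
  x = 11: rhs = 5, matching y values: 9, 10 (2 points).
  x = 12: rhs = 6, matching y values: 5, 14 (2 points).
  x = 13: rhs = 3, matching y values: none (0 points).
  x = 14: rhs = 2, matching y values: none (0 points).
  x = 15: rhs = 9, matching y values: 3, 16 (2 points).
  x = 16: rhs = 11, matching y values: 7, 12 (2 points).
  x = 17: rhs = 14, matching y values: none (0 points).
  x = 18: rhs = 5, matching y values: 9, 10 (2 points).
Total affine count: 22.
Full point count |E(F_19)| = 22 + 1 = 23.
Hasse bound: |23 − (19+1)| = |3| = 3 ≤ 2√19 ≈ 8.7178 ✓.


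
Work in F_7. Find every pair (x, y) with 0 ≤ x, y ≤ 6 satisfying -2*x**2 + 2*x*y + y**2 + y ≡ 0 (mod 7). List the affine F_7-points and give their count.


Affine F_7-points: {(0, 0), (0, 6), (2, 4), (2, 5), (3, 2), (3, 5), (6, 2), (6, 6)}; count = 8.

For each of the 49 pairs (x, y) ∈ F_7², evaluate f(x, y) mod 7. Record the zeros.
  x = 0: [0↦0, 1↦2, 2↦6, 3↦5, 4↦6, 5↦2, 6↦0]  zeros at y ∈ {0, 6}
  x = 1: [0↦5, 1↦2, 2↦1, 3↦2, 4↦5, 5↦3, 6↦3]  zeros at y ∈ ∅
  x = 2: [0↦6, 1↦5, 2↦6, 3↦2, 4↦0, 5↦0, 6↦2]  zeros at y ∈ {4, 5}
  x = 3: [0↦3, 1↦4, 2↦0, 3↦5, 4↦5, 5↦0, 6↦4]  zeros at y ∈ {2, 5}
  x = 4: [0↦3, 1↦6, 2↦4, 3↦4, 4↦6, 5↦3, 6↦2]  zeros at y ∈ ∅
  x = 5: [0↦6, 1↦4, 2↦4, 3↦6, 4↦3, 5↦2, 6↦3]  zeros at y ∈ ∅
  x = 6: [0↦5, 1↦5, 2↦0, 3↦4, 4↦3, 5↦4, 6↦0]  zeros at y ∈ {2, 6}
Collecting zeros: affine points = {(0, 0), (0, 6), (2, 4), (2, 5), (3, 2), (3, 5), (6, 2), (6, 6)}.
Total count |C(F_7)_aff| = 8.


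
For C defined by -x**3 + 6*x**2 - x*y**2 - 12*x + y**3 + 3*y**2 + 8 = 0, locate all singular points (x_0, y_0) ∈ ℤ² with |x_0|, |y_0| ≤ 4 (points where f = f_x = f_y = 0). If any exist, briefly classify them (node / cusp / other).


Singular points: {(2, 0)}; classification: cusp.

Compute partial derivatives:
  f_x = -3*x**2 + 12*x - y**2 - 12.
  f_y = -2*x*y + 3*y**2 + 6*y.
Scan x_0 ∈ {−4, ..., 4}. For each x_0, f_y(x_0, y) is a polynomial in y; find its integer roots y ∈ {−4, ..., 4}, then test f_x and f at those candidates.
  x = -4: f_y(-4, y) = 3*y**2 + 14*y; vanishes at y ∈ {0}. (-4, 0): f_x = -108 ≠ 0.
  x = -3: f_y(-3, y) = 3*y**2 + 12*y; vanishes at y ∈ {-4, 0}. (-3, -4): f_x = -91 ≠ 0; (-3, 0): f_x = -75 ≠ 0.
  x = -2: f_y(-2, y) = 3*y**2 + 10*y; vanishes at y ∈ {0}. (-2, 0): f_x = -48 ≠ 0.
  x = -1: f_y(-1, y) = 3*y**2 + 8*y; vanishes at y ∈ {0}. (-1, 0): f_x = -27 ≠ 0.
  x = 0: f_y(0, y) = 3*y**2 + 6*y; vanishes at y ∈ {-2, 0}. (0, -2): f_x = -16 ≠ 0; (0, 0): f_x = -12 ≠ 0.
  x = 1: f_y(1, y) = 3*y**2 + 4*y; vanishes at y ∈ {0}. (1, 0): f_x = -3 ≠ 0.
  x = 2: f_y(2, y) = 3*y**2 + 2*y; vanishes at y ∈ {0}. (2, 0): f_x = 0, f = 0 — SINGULAR.
  x = 3: f_y(3, y) = 3*y**2; vanishes at y ∈ {0}. (3, 0): f_x = -3 ≠ 0.
  x = 4: f_y(4, y) = 3*y**2 - 2*y; vanishes at y ∈ {0}. (4, 0): f_x = -12 ≠ 0.
Only singular point on the grid: (2, 0).
Classify: substitute x = 2 + u, y = 0 + v and expand: f = -u**3 - u*v**2 + v**3 + v**2.
No constant or linear terms (consistent with a singular point). Quadratic part: v**2. Cubic part: -u**3 - u*v**2 + v**3.
The quadratic part v**2 is a perfect square, so there is a single (double) tangent line v = 0, i.e. y = 0. Restricting the cubic part to that line (v = 0) leaves -u**3 ≠ 0, so f is not divisible by v and the branch is v² ≈ u**3 to lowest order — this is a cusp.
Classification: cusp.


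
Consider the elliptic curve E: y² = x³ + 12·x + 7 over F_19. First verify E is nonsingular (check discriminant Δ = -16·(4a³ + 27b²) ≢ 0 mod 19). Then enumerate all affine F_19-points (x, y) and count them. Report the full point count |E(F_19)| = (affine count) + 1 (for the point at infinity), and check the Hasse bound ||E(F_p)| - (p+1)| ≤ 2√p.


Affine points = {(0, 8), (0, 11), (1, 1), (1, 18), (2, 1), (2, 18), (4, 9), (4, 10), (7, 4), (7, 15), (8, 8), (8, 11), (10, 5), (10, 14), (11, 8), (11, 11), (12, 6), (12, 13), (13, 2), (13, 17), (15, 3), (15, 16), (16, 1), (16, 18)}; affine count = 24; |E(F_19)| = 25.

Discriminant check: Δ ∝ 4a³ + 27b² = 4·12³ + 27·7² = 4·1728 + 27·49 ≡ 8 (mod 19). Nonzero ⇒ E is nonsingular.
For each x ∈ F_19, compute rhs = x³ + 12·x + 7 mod 19, then count y ∈ F_19 with y² ≡ rhs.
  x = 0: rhs = 7, matching y values: 8, 11 (2 points).
  x = 1: rhs = 1, matching y values: 1, 18 (2 points).
  x = 2: rhs = 1, matching y values: 1, 18 (2 points).
  x = 3: rhs = 13, matching y values: none (0 points).
  x = 4: rhs = 5, matching y values: 9, 10 (2 points).
  x = 5: rhs = 2, matching y values: none (0 points).
  x = 6: rhs = 10, matching y values: none (0 points).
  x = 7: rhs = 16, matching y values: 4, 15 (2 points).
  x = 8: rhs = 7, matching y values: 8, 11 (2 points).
  x = 9: rhs = 8, matching y values: none (0 points).
  x = 10: rhs = 6, matching y values: 5, 14 (2 points).
  x = 11: rhs = 7, matching y values: 8, 11 (2 points).
  x = 12: rhs = 17, matching y values: 6, 13 (2 points).
  x = 13: rhs = 4, matching y values: 2, 17 (2 points).
  x = 14: rhs = 12, matching y values: none (0 points).
  x = 15: rhs = 9, matching y values: 3, 16 (2 points).
  x = 16: rhs = 1, matching y values: 1, 18 (2 points).
  x = 17: rhs = 13, matching y values: none (0 points).
  x = 18: rhs = 13, matching y values: none (0 points).
Total affine count: 24.
Full point count |E(F_19)| = 24 + 1 = 25.
Hasse bound: |25 − (19+1)| = |5| = 5 ≤ 2√19 ≈ 8.7178 ✓.


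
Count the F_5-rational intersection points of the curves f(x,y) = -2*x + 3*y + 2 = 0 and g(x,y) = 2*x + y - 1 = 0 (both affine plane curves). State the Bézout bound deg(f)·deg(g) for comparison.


Common zeros: {(0, 1)}; count = 1; Bézout bound = 1.

deg(f) = 1, deg(g) = 1, so Bézout bound = 1.
Scan x ∈ F_5. For each x, list the y ∈ F_5 with f(x, y) ≡ 0 and those with g(x, y) ≡ 0 (mod 5); the common zeros in that column are the intersection.
  x = 0: f ≡ 0 at y ∈ {1}; g ≡ 0 at y ∈ {1}; common: {1}.
  x = 1: f ≡ 0 at y ∈ {0}; g ≡ 0 at y ∈ {4}; common: ∅.
  x = 2: f ≡ 0 at y ∈ {4}; g ≡ 0 at y ∈ {2}; common: ∅.
  x = 3: f ≡ 0 at y ∈ {3}; g ≡ 0 at y ∈ {0}; common: ∅.
  x = 4: f ≡ 0 at y ∈ {2}; g ≡ 0 at y ∈ {3}; common: ∅.
Collecting: common zeros = {(0, 1)}, so the count is 1.
Comparison with the Bézout bound: 1 ≤ 1 = deg(f)·deg(g), as expected for curves with no common component (the bound is attained).


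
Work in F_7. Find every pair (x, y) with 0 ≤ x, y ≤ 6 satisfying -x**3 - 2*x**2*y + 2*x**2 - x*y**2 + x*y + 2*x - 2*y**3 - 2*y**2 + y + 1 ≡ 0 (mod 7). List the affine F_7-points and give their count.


Affine F_7-points: {(0, 2), (0, 5), (0, 6), (1, 3), (3, 4), (4, 6), (5, 2)}; count = 7.

For each of the 49 pairs (x, y) ∈ F_7², evaluate f(x, y) mod 7. Record the zeros.
  x = 0: [0↦1, 1↦5, 2↦0, 3↦2, 4↦6, 5↦0, 6↦0]  zeros at y ∈ {2, 5, 6}
  x = 1: [0↦4, 1↦6, 2↦4, 3↦0, 4↦3, 5↦1, 6↦3]  zeros at y ∈ {3}
  x = 2: [0↦5, 1↦1, 2↦5, 3↦5, 4↦3, 5↦1, 6↦1]  zeros at y ∈ ∅
  x = 3: [0↦5, 1↦5, 2↦4, 3↦4, 4↦0, 5↦1, 6↦2]  zeros at y ∈ {4}
  x = 4: [0↦5, 1↦5, 2↦2, 3↦5, 4↦2, 5↦2, 6↦0]  zeros at y ∈ {6}
  x = 5: [0↦6, 1↦2, 2↦0, 3↦2, 4↦3, 5↦5, 6↦3]  zeros at y ∈ {2}
  x = 6: [0↦2, 1↦4, 2↦6, 3↦3, 4↦4, 5↦4, 6↦5]  zeros at y ∈ ∅
Collecting zeros: affine points = {(0, 2), (0, 5), (0, 6), (1, 3), (3, 4), (4, 6), (5, 2)}.
Total count |C(F_7)_aff| = 7.


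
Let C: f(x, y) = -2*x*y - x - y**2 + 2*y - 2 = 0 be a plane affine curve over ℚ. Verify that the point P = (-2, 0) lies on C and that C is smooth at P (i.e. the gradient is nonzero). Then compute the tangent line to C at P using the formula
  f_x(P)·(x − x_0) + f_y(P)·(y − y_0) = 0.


Tangent line at P: -x + 6*y - 2 = 0.

Step 1: f(-2, 0) = 0, so P lies on C.
Step 2: partial derivatives
  f_x(x, y) = -2*y - 1, f_y(x, y) = -2*x - 2*y + 2.
  f_x(P) = -1, f_y(P) = 6 (gradient nonzero, so P is smooth).
Step 3: tangent line at P: -1·(x − -2) + 6·(y − 0) = 0.
Expanding: -x + 6*y - 2 = 0.


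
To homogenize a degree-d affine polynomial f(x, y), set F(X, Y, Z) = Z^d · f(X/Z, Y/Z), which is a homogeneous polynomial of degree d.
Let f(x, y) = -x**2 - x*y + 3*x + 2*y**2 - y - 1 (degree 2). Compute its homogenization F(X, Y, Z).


F(X, Y, Z) = -X**2 - X*Y + 3*X*Z + 2*Y**2 - Y*Z - Z**2

deg(f) = 2.
Substitute x = X/Z, y = Y/Z into f, then multiply by Z^2.
  monomial -1·x^2·y^0 ↦ -1·X^2·Y^0·Z^0.
  monomial -1·x^1·y^1 ↦ -1·X^1·Y^1·Z^0.
  monomial 3·x^1·y^0 ↦ 3·X^1·Y^0·Z^1.
  monomial 2·x^0·y^2 ↦ 2·X^0·Y^2·Z^0.
  monomial -1·x^0·y^1 ↦ -1·X^0·Y^1·Z^1.
  monomial -1·x^0·y^0 ↦ -1·X^0·Y^0·Z^2.
Collecting: F(X, Y, Z) = -X**2 - X*Y + 3*X*Z + 2*Y**2 - Y*Z - Z**2.


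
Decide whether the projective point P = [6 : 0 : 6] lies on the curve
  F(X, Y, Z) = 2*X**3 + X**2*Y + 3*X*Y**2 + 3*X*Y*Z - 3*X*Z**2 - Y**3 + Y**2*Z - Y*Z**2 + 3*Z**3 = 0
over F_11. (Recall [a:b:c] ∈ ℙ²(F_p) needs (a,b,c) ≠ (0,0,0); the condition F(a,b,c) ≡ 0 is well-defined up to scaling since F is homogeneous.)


F(6,0,6) ≡ 3 (mod 11); P is NOT on the curve.

Evaluate F(6, 0, 6) term-by-term (mod 11).
  2*X**3 ↦ 2·216·1·1 = 432
  X**2*Y ↦ 1·36·0·1 = 0
  3*X*Y**2 ↦ 3·6·0·1 = 0
  3*X*Y*Z ↦ 3·6·0·6 = 0
  -3*X*Z**2 ↦ -3·6·1·36 = -648
  -Y**3 ↦ -1·1·0·1 = 0
  Y**2*Z ↦ 1·1·0·6 = 0
  -Y*Z**2 ↦ -1·1·0·36 = 0
  3*Z**3 ↦ 3·1·1·216 = 648
Sum: F(6, 0, 6) = (432) + (0) + (0) + (0) + (-648) + (0) + (0) + (0) + (648) = 432.
Reducing mod 11: 432 ≡ 3 (mod 11).
Since F(a, b, c) ≡ 3 ≠ 0 (mod 11), P does NOT lie on the curve.


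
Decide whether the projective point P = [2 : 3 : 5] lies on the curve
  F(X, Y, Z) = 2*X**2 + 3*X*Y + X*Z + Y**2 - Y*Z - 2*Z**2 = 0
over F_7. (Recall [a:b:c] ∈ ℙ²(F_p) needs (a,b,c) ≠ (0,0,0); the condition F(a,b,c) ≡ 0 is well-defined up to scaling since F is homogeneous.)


F(2,3,5) ≡ 1 (mod 7); P is NOT on the curve.

Evaluate F(2, 3, 5) term-by-term (mod 7).
  2*X**2 ↦ 2·4·1·1 = 8
  3*X*Y ↦ 3·2·3·1 = 18
  X*Z ↦ 1·2·1·5 = 10
  Y**2 ↦ 1·1·9·1 = 9
  -Y*Z ↦ -1·1·3·5 = -15
  -2*Z**2 ↦ -2·1·1·25 = -50
Sum: F(2, 3, 5) = (8) + (18) + (10) + (9) + (-15) + (-50) = -20.
Reducing mod 7: -20 ≡ 1 (mod 7).
Since F(a, b, c) ≡ 1 ≠ 0 (mod 7), P does NOT lie on the curve.


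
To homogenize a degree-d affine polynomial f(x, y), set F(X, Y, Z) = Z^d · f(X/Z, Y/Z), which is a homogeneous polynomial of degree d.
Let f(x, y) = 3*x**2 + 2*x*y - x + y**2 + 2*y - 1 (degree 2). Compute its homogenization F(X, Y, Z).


F(X, Y, Z) = 3*X**2 + 2*X*Y - X*Z + Y**2 + 2*Y*Z - Z**2

deg(f) = 2.
Substitute x = X/Z, y = Y/Z into f, then multiply by Z^2.
  monomial 3·x^2·y^0 ↦ 3·X^2·Y^0·Z^0.
  monomial 2·x^1·y^1 ↦ 2·X^1·Y^1·Z^0.
  monomial -1·x^1·y^0 ↦ -1·X^1·Y^0·Z^1.
  monomial 1·x^0·y^2 ↦ 1·X^0·Y^2·Z^0.
  monomial 2·x^0·y^1 ↦ 2·X^0·Y^1·Z^1.
  monomial -1·x^0·y^0 ↦ -1·X^0·Y^0·Z^2.
Collecting: F(X, Y, Z) = 3*X**2 + 2*X*Y - X*Z + Y**2 + 2*Y*Z - Z**2.


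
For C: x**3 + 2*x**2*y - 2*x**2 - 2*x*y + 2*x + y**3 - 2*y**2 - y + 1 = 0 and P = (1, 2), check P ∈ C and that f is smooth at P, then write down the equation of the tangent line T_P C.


Tangent line at P: 5*x + 3*y - 11 = 0.

Step 1: f(1, 2) = 0, so P lies on C.
Step 2: partial derivatives
  f_x(x, y) = 3*x**2 + 4*x*y - 4*x - 2*y + 2, f_y(x, y) = 2*x**2 - 2*x + 3*y**2 - 4*y - 1.
  f_x(P) = 5, f_y(P) = 3 (gradient nonzero, so P is smooth).
Step 3: tangent line at P: 5·(x − 1) + 3·(y − 2) = 0.
Expanding: 5*x + 3*y - 11 = 0.


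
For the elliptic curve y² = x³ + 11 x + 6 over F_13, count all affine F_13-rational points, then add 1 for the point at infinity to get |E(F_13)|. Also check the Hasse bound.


Affine points = {(2, 6), (2, 7), (3, 1), (3, 12), (4, 6), (4, 7), (5, 2), (5, 11), (7, 6), (7, 7)}; affine count = 10; |E(F_13)| = 11.

Discriminant check: Δ ∝ 4a³ + 27b² = 4·11³ + 27·6² = 4·1331 + 27·36 ≡ 4 (mod 13). Nonzero ⇒ E is nonsingular.
For each x ∈ F_13, compute rhs = x³ + 11·x + 6 mod 13, then count y ∈ F_13 with y² ≡ rhs.
  x = 0: rhs = 6, matching y values: none (0 points).
  x = 1: rhs = 5, matching y values: none (0 points).
  x = 2: rhs = 10, matching y values: 6, 7 (2 points).
  x = 3: rhs = 1, matching y values: 1, 12 (2 points).
  x = 4: rhs = 10, matching y values: 6, 7 (2 points).
  x = 5: rhs = 4, matching y values: 2, 11 (2 points).
  x = 6: rhs = 2, matching y values: none (0 points).
  x = 7: rhs = 10, matching y values: 6, 7 (2 points).
  x = 8: rhs = 8, matching y values: none (0 points).
  x = 9: rhs = 2, matching y values: none (0 points).
  x = 10: rhs = 11, matching y values: none (0 points).
  x = 11: rhs = 2, matching y values: none (0 points).
  x = 12: rhs = 7, matching y values: none (0 points).
Total affine count: 10.
Full point count |E(F_13)| = 10 + 1 = 11.
Hasse bound: |11 − (13+1)| = |-3| = 3 ≤ 2√13 ≈ 7.2111 ✓.


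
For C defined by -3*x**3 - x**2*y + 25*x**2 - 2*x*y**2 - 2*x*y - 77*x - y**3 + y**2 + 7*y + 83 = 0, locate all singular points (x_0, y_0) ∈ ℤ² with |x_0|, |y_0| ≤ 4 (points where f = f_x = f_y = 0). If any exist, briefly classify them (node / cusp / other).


Singular points: {(3, -2)}; classification: cusp.

Compute partial derivatives:
  f_x = -9*x**2 - 2*x*y + 50*x - 2*y**2 - 2*y - 77.
  f_y = -x**2 - 4*x*y - 2*x - 3*y**2 + 2*y + 7.
Scan x_0 ∈ {−4, ..., 4}. For each x_0, f_y(x_0, y) is a polynomial in y; find its integer roots y ∈ {−4, ..., 4}, then test f_x and f at those candidates.
  x = -4: f_y(-4, y) = -3*y**2 + 18*y - 1; no integer root y with |y| ≤ 4.
  x = -3: f_y(-3, y) = -3*y**2 + 14*y + 4; no integer root y with |y| ≤ 4.
  x = -2: f_y(-2, y) = -3*y**2 + 10*y + 7; no integer root y with |y| ≤ 4.
  x = -1: f_y(-1, y) = -3*y**2 + 6*y + 8; no integer root y with |y| ≤ 4.
  x = 0: f_y(0, y) = -3*y**2 + 2*y + 7; no integer root y with |y| ≤ 4.
  x = 1: f_y(1, y) = -3*y**2 - 2*y + 4; no integer root y with |y| ≤ 4.
  x = 2: f_y(2, y) = -3*y**2 - 6*y - 1; no integer root y with |y| ≤ 4.
  x = 3: f_y(3, y) = -3*y**2 - 10*y - 8; vanishes at y ∈ {-2}. (3, -2): f_x = 0, f = 0 — SINGULAR.
  x = 4: f_y(4, y) = -3*y**2 - 14*y - 17; no integer root y with |y| ≤ 4.
Only singular point on the grid: (3, -2).
Classify: substitute x = 3 + u, y = -2 + v and expand: f = -3*u**3 - u**2*v - 2*u*v**2 - v**3 + v**2.
No constant or linear terms (consistent with a singular point). Quadratic part: v**2. Cubic part: -3*u**3 - u**2*v - 2*u*v**2 - v**3.
The quadratic part v**2 is a perfect square, so there is a single (double) tangent line v = 0, i.e. y = -2. Restricting the cubic part to that line (v = 0) leaves -3*u**3 ≠ 0, so f is not divisible by v and the branch is v² ≈ 3*u**3 to lowest order — this is a cusp.
Classification: cusp.


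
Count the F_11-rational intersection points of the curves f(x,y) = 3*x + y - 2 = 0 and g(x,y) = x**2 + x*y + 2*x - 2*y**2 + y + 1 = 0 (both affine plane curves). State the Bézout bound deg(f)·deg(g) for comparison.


Common zeros: {(1, 10), (3, 4)}; count = 2; Bézout bound = 2.

deg(f) = 1, deg(g) = 2, so Bézout bound = 2.
Scan x ∈ F_11. For each x, list the y ∈ F_11 with f(x, y) ≡ 0 and those with g(x, y) ≡ 0 (mod 11); the common zeros in that column are the intersection.
  x = 0: f ≡ 0 at y ∈ {2}; g ≡ 0 at y ∈ {1, 5}; common: ∅.
  x = 1: f ≡ 0 at y ∈ {10}; g ≡ 0 at y ∈ {2, 10}; common: {10}.
  x = 2: f ≡ 0 at y ∈ {7}; g ≡ 0 at y ∈ {3, 4}; common: ∅.
  x = 3: f ≡ 0 at y ∈ {4}; g ≡ 0 at y ∈ {4, 9}; common: {4}.
  x = 4: f ≡ 0 at y ∈ {1}; g ≡ 0 at y ∈ {3, 5}; common: ∅.
  x = 5: f ≡ 0 at y ∈ {9}; g ≡ 0 at y ∈ {6, 8}; common: ∅.
  x = 6: f ≡ 0 at y ∈ {6}; g ≡ 0 at y ∈ {2, 7}; common: ∅.
  x = 7: f ≡ 0 at y ∈ {3}; g ≡ 0 at y ∈ {7, 8}; common: ∅.
  x = 8: f ≡ 0 at y ∈ {0}; g ≡ 0 at y ∈ {1, 9}; common: ∅.
  x = 9: f ≡ 0 at y ∈ {8}; g ≡ 0 at y ∈ {6, 10}; common: ∅.
  x = 10: f ≡ 0 at y ∈ {5}; g ≡ 0 at y ∈ {0}; common: ∅.
Collecting: common zeros = {(1, 10), (3, 4)}, so the count is 2.
Comparison with the Bézout bound: 2 ≤ 2 = deg(f)·deg(g), as expected for curves with no common component (the bound is attained).


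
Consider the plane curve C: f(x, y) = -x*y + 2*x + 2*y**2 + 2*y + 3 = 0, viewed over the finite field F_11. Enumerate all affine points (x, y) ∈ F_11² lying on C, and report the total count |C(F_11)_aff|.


Affine F_11-points: {(1, 7), (1, 9), (4, 0), (4, 1), (5, 3), (5, 4), (8, 6), (8, 8), (10, 5), (10, 10)}; count = 10.

For each of the 121 pairs (x, y) ∈ F_11², evaluate f(x, y) mod 11. Record the zeros.
  x = 0: [0↦3, 1↦7, 2↦4, 3↦5, 4↦10, 5↦8, 6↦10, 7↦5, 8↦4, 9↦7, 10↦3]  zeros at y ∈ ∅
  x = 1: [0↦5, 1↦8, 2↦4, 3↦4, 4↦8, 5↦5, 6↦6, 7↦0, 8↦9, 9↦0, 10↦6]  zeros at y ∈ {7, 9}
  x = 2: [0↦7, 1↦9, 2↦4, 3↦3, 4↦6, 5↦2, 6↦2, 7↦6, 8↦3, 9↦4, 10↦9]  zeros at y ∈ ∅
  x = 3: [0↦9, 1↦10, 2↦4, 3↦2, 4↦4, 5↦10, 6↦9, 7↦1, 8↦8, 9↦8, 10↦1]  zeros at y ∈ ∅
  x = 4: [0↦0, 1↦0, 2↦4, 3↦1, 4↦2, 5↦7, 6↦5, 7↦7, 8↦2, 9↦1, 10↦4]  zeros at y ∈ {0, 1}
  x = 5: [0↦2, 1↦1, 2↦4, 3↦0, 4↦0, 5↦4, 6↦1, 7↦2, 8↦7, 9↦5, 10↦7]  zeros at y ∈ {3, 4}
  x = 6: [0↦4, 1↦2, 2↦4, 3↦10, 4↦9, 5↦1, 6↦8, 7↦8, 8↦1, 9↦9, 10↦10]  zeros at y ∈ ∅
  x = 7: [0↦6, 1↦3, 2↦4, 3↦9, 4↦7, 5↦9, 6↦4, 7↦3, 8↦6, 9↦2, 10↦2]  zeros at y ∈ ∅
  x = 8: [0↦8, 1↦4, 2↦4, 3↦8, 4↦5, 5↦6, 6↦0, 7↦9, 8↦0, 9↦6, 10↦5]  zeros at y ∈ {6, 8}
  x = 9: [0↦10, 1↦5, 2↦4, 3↦7, 4↦3, 5↦3, 6↦7, 7↦4, 8↦5, 9↦10, 10↦8]  zeros at y ∈ ∅
  x = 10: [0↦1, 1↦6, 2↦4, 3↦6, 4↦1, 5↦0, 6↦3, 7↦10, 8↦10, 9↦3, 10↦0]  zeros at y ∈ {5, 10}
Collecting zeros: affine points = {(1, 7), (1, 9), (4, 0), (4, 1), (5, 3), (5, 4), (8, 6), (8, 8), (10, 5), (10, 10)}.
Total count |C(F_11)_aff| = 10.


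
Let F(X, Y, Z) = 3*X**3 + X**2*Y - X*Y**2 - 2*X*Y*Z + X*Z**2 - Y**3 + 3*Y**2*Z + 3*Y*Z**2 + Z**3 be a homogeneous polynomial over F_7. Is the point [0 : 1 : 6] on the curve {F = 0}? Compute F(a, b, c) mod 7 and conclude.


F(0,1,6) ≡ 5 (mod 7); P is NOT on the curve.

Evaluate F(0, 1, 6) term-by-term (mod 7).
  3*X**3 ↦ 3·0·1·1 = 0
  X**2*Y ↦ 1·0·1·1 = 0
  -X*Y**2 ↦ -1·0·1·1 = 0
  -2*X*Y*Z ↦ -2·0·1·6 = 0
  X*Z**2 ↦ 1·0·1·36 = 0
  -Y**3 ↦ -1·1·1·1 = -1
  3*Y**2*Z ↦ 3·1·1·6 = 18
  3*Y*Z**2 ↦ 3·1·1·36 = 108
  Z**3 ↦ 1·1·1·216 = 216
Sum: F(0, 1, 6) = (0) + (0) + (0) + (0) + (0) + (-1) + (18) + (108) + (216) = 341.
Reducing mod 7: 341 ≡ 5 (mod 7).
Since F(a, b, c) ≡ 5 ≠ 0 (mod 7), P does NOT lie on the curve.


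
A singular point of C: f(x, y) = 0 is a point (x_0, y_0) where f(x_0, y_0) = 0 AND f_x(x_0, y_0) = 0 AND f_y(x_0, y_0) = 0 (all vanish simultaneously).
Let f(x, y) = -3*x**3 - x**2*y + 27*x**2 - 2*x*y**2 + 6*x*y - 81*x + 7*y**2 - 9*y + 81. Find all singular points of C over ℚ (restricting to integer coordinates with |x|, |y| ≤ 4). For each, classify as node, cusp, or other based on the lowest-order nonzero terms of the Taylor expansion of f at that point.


Singular points: {(3, 0)}; classification: cusp.

Compute partial derivatives:
  f_x = -9*x**2 - 2*x*y + 54*x - 2*y**2 + 6*y - 81.
  f_y = -x**2 - 4*x*y + 6*x + 14*y - 9.
Scan x_0 ∈ {−4, ..., 4}. For each x_0, f_y(x_0, y) is a polynomial in y; find its integer roots y ∈ {−4, ..., 4}, then test f_x and f at those candidates.
  x = -4: f_y(-4, y) = 30*y - 49; no integer root y with |y| ≤ 4.
  x = -3: f_y(-3, y) = 26*y - 36; no integer root y with |y| ≤ 4.
  x = -2: f_y(-2, y) = 22*y - 25; no integer root y with |y| ≤ 4.
  x = -1: f_y(-1, y) = 18*y - 16; no integer root y with |y| ≤ 4.
  x = 0: f_y(0, y) = 14*y - 9; no integer root y with |y| ≤ 4.
  x = 1: f_y(1, y) = 10*y - 4; no integer root y with |y| ≤ 4.
  x = 2: f_y(2, y) = 6*y - 1; no integer root y with |y| ≤ 4.
  x = 3: f_y(3, y) = 2*y; vanishes at y ∈ {0}. (3, 0): f_x = 0, f = 0 — SINGULAR.
  x = 4: f_y(4, y) = -2*y - 1; no integer root y with |y| ≤ 4.
Only singular point on the grid: (3, 0).
Classify: substitute x = 3 + u, y = 0 + v and expand: f = -3*u**3 - u**2*v - 2*u*v**2 + v**2.
No constant or linear terms (consistent with a singular point). Quadratic part: v**2. Cubic part: -3*u**3 - u**2*v - 2*u*v**2.
The quadratic part v**2 is a perfect square, so there is a single (double) tangent line v = 0, i.e. y = 0. Restricting the cubic part to that line (v = 0) leaves -3*u**3 ≠ 0, so f is not divisible by v and the branch is v² ≈ 3*u**3 to lowest order — this is a cusp.
Classification: cusp.


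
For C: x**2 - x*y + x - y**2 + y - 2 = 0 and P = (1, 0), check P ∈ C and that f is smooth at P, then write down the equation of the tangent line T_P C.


Tangent line at P: 3*x - 3 = 0.

Step 1: f(1, 0) = 0, so P lies on C.
Step 2: partial derivatives
  f_x(x, y) = 2*x - y + 1, f_y(x, y) = -x - 2*y + 1.
  f_x(P) = 3, f_y(P) = 0 (gradient nonzero, so P is smooth).
Step 3: tangent line at P: 3·(x − 1) + 0·(y − 0) = 0.
Expanding: 3*x - 3 = 0.


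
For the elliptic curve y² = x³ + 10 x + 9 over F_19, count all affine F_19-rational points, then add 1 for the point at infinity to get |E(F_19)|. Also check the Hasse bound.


Affine points = {(0, 3), (0, 16), (1, 1), (1, 18), (3, 3), (3, 16), (6, 0), (7, 2), (7, 17), (9, 7), (9, 12), (10, 8), (10, 11), (11, 5), (11, 14), (14, 9), (14, 10), (15, 0), (16, 3), (16, 16), (17, 0), (18, 6), (18, 13)}; affine count = 23; |E(F_19)| = 24.

Discriminant check: Δ ∝ 4a³ + 27b² = 4·10³ + 27·9² = 4·1000 + 27·81 ≡ 12 (mod 19). Nonzero ⇒ E is nonsingular.
For each x ∈ F_19, compute rhs = x³ + 10·x + 9 mod 19, then count y ∈ F_19 with y² ≡ rhs.
  x = 0: rhs = 9, matching y values: 3, 16 (2 points).
  x = 1: rhs = 1, matching y values: 1, 18 (2 points).
  x = 2: rhs = 18, matching y values: none (0 points).
  x = 3: rhs = 9, matching y values: 3, 16 (2 points).
  x = 4: rhs = 18, matching y values: none (0 points).
  x = 5: rhs = 13, matching y values: none (0 points).
  x = 6: rhs = 0, matching y values: 0 (1 points).
  x = 7: rhs = 4, matching y values: 2, 17 (2 points).
  x = 8: rhs = 12, matching y values: none (0 points).
  x = 9: rhs = 11, matching y values: 7, 12 (2 points).
  x = 10: rhs = 7, matching y values: 8, 11 (2 points).
  x = 11: rhs = 6, matching y values: 5, 14 (2 points).
  x = 12: rhs = 14, matching y values: none (0 points).
  x = 13: rhs = 18, matching y values: none (0 points).
  x = 14: rhs = 5, matching y values: 9, 10 (2 points).
  x = 15: rhs = 0, matching y values: 0 (1 points).
  x = 16: rhs = 9, matching y values: 3, 16 (2 points).
  x = 17: rhs = 0, matching y values: 0 (1 points).
  x = 18: rhs = 17, matching y values: 6, 13 (2 points).
Total affine count: 23.
Full point count |E(F_19)| = 23 + 1 = 24.
Hasse bound: |24 − (19+1)| = |4| = 4 ≤ 2√19 ≈ 8.7178 ✓.


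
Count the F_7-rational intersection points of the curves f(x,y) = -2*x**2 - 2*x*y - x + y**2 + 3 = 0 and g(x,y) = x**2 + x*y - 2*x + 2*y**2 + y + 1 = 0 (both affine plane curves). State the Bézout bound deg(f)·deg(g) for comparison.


Common zeros: {(0, 5), (1, 0)}; count = 2; Bézout bound = 4.

deg(f) = 2, deg(g) = 2, so Bézout bound = 4.
Scan x ∈ F_7. For each x, list the y ∈ F_7 with f(x, y) ≡ 0 and those with g(x, y) ≡ 0 (mod 7); the common zeros in that column are the intersection.
  x = 0: f ≡ 0 at y ∈ {2, 5}; g ≡ 0 at y ∈ {5}; common: {5}.
  x = 1: f ≡ 0 at y ∈ {0, 2}; g ≡ 0 at y ∈ {0, 6}; common: {0}.
  x = 2: f ≡ 0 at y ∈ {0, 4}; g ≡ 0 at y ∈ {3, 6}; common: ∅.
  x = 3: f ≡ 0 at y ∈ ∅; g ≡ 0 at y ∈ ∅; common: ∅.
  x = 4: f ≡ 0 at y ∈ {4}; g ≡ 0 at y ∈ {3, 5}; common: ∅.
  x = 5: f ≡ 0 at y ∈ {5}; g ≡ 0 at y ∈ ∅; common: ∅.
  x = 6: f ≡ 0 at y ∈ ∅; g ≡ 0 at y ∈ ∅; common: ∅.
Collecting: common zeros = {(0, 5), (1, 0)}, so the count is 2.
Comparison with the Bézout bound: 2 ≤ 4 = deg(f)·deg(g), as expected for curves with no common component (the affine F_7-count falls short of the bound because intersections may lie at infinity, over extension fields, or carry multiplicity).


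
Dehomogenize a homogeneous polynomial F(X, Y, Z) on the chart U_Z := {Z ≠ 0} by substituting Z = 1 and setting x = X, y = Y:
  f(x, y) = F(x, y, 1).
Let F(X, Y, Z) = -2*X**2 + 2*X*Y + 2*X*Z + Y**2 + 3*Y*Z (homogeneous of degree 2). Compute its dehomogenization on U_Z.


f(x, y) = -2*x**2 + 2*x*y + 2*x + y**2 + 3*y

On U_Z we set Z = 1. Each monomial c·X^i·Y^j·Z^k in F becomes c·x^i·y^j·1^k = c·x^i·y^j.
Substituting Z = 1: F(X, Y, 1) = -2*x**2 + 2*x*y + 2*x + y**2 + 3*y.
Note: deg(f) ≤ deg(F) = 2; strict inequality happens when F is divisible by Z (lost terms).


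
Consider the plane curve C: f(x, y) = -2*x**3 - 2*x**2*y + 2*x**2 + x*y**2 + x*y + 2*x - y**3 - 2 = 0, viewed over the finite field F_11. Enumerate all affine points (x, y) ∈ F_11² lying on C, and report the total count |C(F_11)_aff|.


Affine F_11-points: {(0, 4), (1, 0), (2, 1), (2, 3), (2, 9), (3, 3), (4, 3), (4, 6), (5, 7), (8, 4), (9, 6), (10, 0), (10, 5)}; count = 13.

For each of the 121 pairs (x, y) ∈ F_11², evaluate f(x, y) mod 11. Record the zeros.
  x = 0: [0↦9, 1↦8, 2↦1, 3↦4, 4↦0, 5↦5, 6↦2, 7↦7, 8↦3, 9↦6, 10↦10]  zeros at y ∈ {4}
  x = 1: [0↦0, 1↦10, 2↦5, 3↦1, 4↦3, 5↦5, 6↦1, 7↦7, 8↦6, 9↦3, 10↦3]  zeros at y ∈ {0}
  x = 2: [0↦5, 1↦0, 2↦4, 3↦0, 4↦4, 5↦10, 6↦1, 7↦4, 8↦2, 9↦0, 10↦3]  zeros at y ∈ {1, 3, 9}
  x = 3: [0↦1, 1↦10, 2↦8, 3↦0, 4↦2, 5↦8, 6↦1, 7↦8, 8↦1, 9↦7, 10↦9]  zeros at y ∈ {3}
  x = 4: [0↦9, 1↦6, 2↦5, 3↦0, 4↦7, 5↦9, 6↦0, 7↦7, 8↦2, 9↦1, 10↦9]  zeros at y ∈ {3, 6}
  x = 5: [0↦6, 1↦9, 2↦5, 3↦10, 4↦7, 5↦1, 6↦8, 7↦0, 8↦4, 9↦3, 10↦2]  zeros at y ∈ {7}
  x = 6: [0↦2, 1↦7, 2↦7, 3↦7, 4↦1, 5↦5, 6↦2, 7↦8, 8↦6, 9↦1, 10↦9]  zeros at y ∈ ∅
  x = 7: [0↦7, 1↦10, 2↦10, 3↦1, 4↦10, 5↦9, 6↦3, 7↦8, 8↦7, 9↦5, 10↦7]  zeros at y ∈ ∅
  x = 8: [0↦9, 1↦6, 2↦2, 3↦2, 4↦0, 5↦1, 6↦10, 7↦10, 8↦6, 9↦3, 10↦6]  zeros at y ∈ {4}
  x = 9: [0↦7, 1↦5, 2↦4, 3↦9, 4↦3, 5↦2, 6↦0, 7↦2, 8↦2, 9↦5, 10↦5]  zeros at y ∈ {6}
  x = 10: [0↦0, 1↦6, 2↦4, 3↦10, 4↦7, 5↦0, 6↦5, 7↦5, 8↦5, 9↦10, 10↦3]  zeros at y ∈ {0, 5}
Collecting zeros: affine points = {(0, 4), (1, 0), (2, 1), (2, 3), (2, 9), (3, 3), (4, 3), (4, 6), (5, 7), (8, 4), (9, 6), (10, 0), (10, 5)}.
Total count |C(F_11)_aff| = 13.


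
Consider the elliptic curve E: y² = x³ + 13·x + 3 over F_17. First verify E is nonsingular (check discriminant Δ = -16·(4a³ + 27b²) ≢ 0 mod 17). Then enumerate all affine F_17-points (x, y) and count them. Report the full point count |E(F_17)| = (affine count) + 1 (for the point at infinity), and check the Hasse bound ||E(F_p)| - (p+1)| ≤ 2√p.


Affine points = {(1, 0), (3, 1), (3, 16), (4, 0), (6, 5), (6, 12), (9, 4), (9, 13), (11, 7), (11, 10), (12, 0)}; affine count = 11; |E(F_17)| = 12.

Discriminant check: Δ ∝ 4a³ + 27b² = 4·13³ + 27·3² = 4·2197 + 27·9 ≡ 4 (mod 17). Nonzero ⇒ E is nonsingular.
For each x ∈ F_17, compute rhs = x³ + 13·x + 3 mod 17, then count y ∈ F_17 with y² ≡ rhs.
  x = 0: rhs = 3, matching y values: none (0 points).
  x = 1: rhs = 0, matching y values: 0 (1 points).
  x = 2: rhs = 3, matching y values: none (0 points).
  x = 3: rhs = 1, matching y values: 1, 16 (2 points).
  x = 4: rhs = 0, matching y values: 0 (1 points).
  x = 5: rhs = 6, matching y values: none (0 points).
  x = 6: rhs = 8, matching y values: 5, 12 (2 points).
  x = 7: rhs = 12, matching y values: none (0 points).
  x = 8: rhs = 7, matching y values: none (0 points).
  x = 9: rhs = 16, matching y values: 4, 13 (2 points).
  x = 10: rhs = 11, matching y values: none (0 points).
  x = 11: rhs = 15, matching y values: 7, 10 (2 points).
  x = 12: rhs = 0, matching y values: 0 (1 points).
  x = 13: rhs = 6, matching y values: none (0 points).
  x = 14: rhs = 5, matching y values: none (0 points).
  x = 15: rhs = 3, matching y values: none (0 points).
  x = 16: rhs = 6, matching y values: none (0 points).
Total affine count: 11.
Full point count |E(F_17)| = 11 + 1 = 12.
Hasse bound: |12 − (17+1)| = |-6| = 6 ≤ 2√17 ≈ 8.2462 ✓.


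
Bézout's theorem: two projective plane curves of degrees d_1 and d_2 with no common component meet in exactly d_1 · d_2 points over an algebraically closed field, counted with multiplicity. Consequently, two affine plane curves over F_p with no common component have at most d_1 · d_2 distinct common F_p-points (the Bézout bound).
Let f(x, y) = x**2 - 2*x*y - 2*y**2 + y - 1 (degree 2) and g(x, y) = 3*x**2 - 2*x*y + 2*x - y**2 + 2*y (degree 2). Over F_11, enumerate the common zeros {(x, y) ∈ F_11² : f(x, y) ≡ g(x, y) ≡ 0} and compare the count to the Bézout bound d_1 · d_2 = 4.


Common zeros: {(8, 6)}; count = 1; Bézout bound = 4.

deg(f) = 2, deg(g) = 2, so Bézout bound = 4.
Scan x ∈ F_11. For each x, list the y ∈ F_11 with f(x, y) ≡ 0 and those with g(x, y) ≡ 0 (mod 11); the common zeros in that column are the intersection.
  x = 0: f ≡ 0 at y ∈ {8, 9}; g ≡ 0 at y ∈ {0, 2}; common: ∅.
  x = 1: f ≡ 0 at y ∈ {0, 5}; g ≡ 0 at y ∈ {4, 7}; common: ∅.
  x = 2: f ≡ 0 at y ∈ {2}; g ≡ 0 at y ∈ ∅; common: ∅.
  x = 3: f ≡ 0 at y ∈ {4, 10}; g ≡ 0 at y ∈ {0, 7}; common: ∅.
  x = 4: f ≡ 0 at y ∈ {6, 7}; g ≡ 0 at y ∈ ∅; common: ∅.
  x = 5: f ≡ 0 at y ∈ {4, 8}; g ≡ 0 at y ∈ ∅; common: ∅.
  x = 6: f ≡ 0 at y ∈ {1, 10}; g ≡ 0 at y ∈ ∅; common: ∅.
  x = 7: f ≡ 0 at y ∈ {1, 9}; g ≡ 0 at y ∈ ∅; common: ∅.
  x = 8: f ≡ 0 at y ∈ {3, 6}; g ≡ 0 at y ∈ {2, 6}; common: {6}.
  x = 9: f ≡ 0 at y ∈ {3, 5}; g ≡ 0 at y ∈ ∅; common: ∅.
  x = 10: f ≡ 0 at y ∈ {0, 7}; g ≡ 0 at y ∈ {6, 9}; common: ∅.
Collecting: common zeros = {(8, 6)}, so the count is 1.
Comparison with the Bézout bound: 1 ≤ 4 = deg(f)·deg(g), as expected for curves with no common component (the affine F_11-count falls short of the bound because intersections may lie at infinity, over extension fields, or carry multiplicity).


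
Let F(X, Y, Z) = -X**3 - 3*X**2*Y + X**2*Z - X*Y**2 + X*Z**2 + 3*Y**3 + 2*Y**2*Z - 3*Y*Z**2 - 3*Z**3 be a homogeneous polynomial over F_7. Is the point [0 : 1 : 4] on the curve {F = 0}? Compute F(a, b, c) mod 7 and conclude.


F(0,1,4) ≡ 2 (mod 7); P is NOT on the curve.

Evaluate F(0, 1, 4) term-by-term (mod 7).
  -X**3 ↦ -1·0·1·1 = 0
  -3*X**2*Y ↦ -3·0·1·1 = 0
  X**2*Z ↦ 1·0·1·4 = 0
  -X*Y**2 ↦ -1·0·1·1 = 0
  X*Z**2 ↦ 1·0·1·16 = 0
  3*Y**3 ↦ 3·1·1·1 = 3
  2*Y**2*Z ↦ 2·1·1·4 = 8
  -3*Y*Z**2 ↦ -3·1·1·16 = -48
  -3*Z**3 ↦ -3·1·1·64 = -192
Sum: F(0, 1, 4) = (0) + (0) + (0) + (0) + (0) + (3) + (8) + (-48) + (-192) = -229.
Reducing mod 7: -229 ≡ 2 (mod 7).
Since F(a, b, c) ≡ 2 ≠ 0 (mod 7), P does NOT lie on the curve.


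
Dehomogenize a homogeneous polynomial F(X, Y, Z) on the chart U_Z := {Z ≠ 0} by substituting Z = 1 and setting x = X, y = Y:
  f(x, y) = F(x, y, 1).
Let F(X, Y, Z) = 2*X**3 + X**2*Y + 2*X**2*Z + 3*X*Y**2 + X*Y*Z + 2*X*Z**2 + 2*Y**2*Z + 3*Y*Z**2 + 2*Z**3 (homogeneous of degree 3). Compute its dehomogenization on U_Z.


f(x, y) = 2*x**3 + x**2*y + 2*x**2 + 3*x*y**2 + x*y + 2*x + 2*y**2 + 3*y + 2

On U_Z we set Z = 1. Each monomial c·X^i·Y^j·Z^k in F becomes c·x^i·y^j·1^k = c·x^i·y^j.
Substituting Z = 1: F(X, Y, 1) = 2*x**3 + x**2*y + 2*x**2 + 3*x*y**2 + x*y + 2*x + 2*y**2 + 3*y + 2.
Note: deg(f) ≤ deg(F) = 3; strict inequality happens when F is divisible by Z (lost terms).


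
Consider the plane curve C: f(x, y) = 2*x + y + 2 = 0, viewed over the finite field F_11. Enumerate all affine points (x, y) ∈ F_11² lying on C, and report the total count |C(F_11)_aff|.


Affine F_11-points: {(0, 9), (1, 7), (2, 5), (3, 3), (4, 1), (5, 10), (6, 8), (7, 6), (8, 4), (9, 2), (10, 0)}; count = 11.

For each of the 121 pairs (x, y) ∈ F_11², evaluate f(x, y) mod 11. Record the zeros.
  x = 0: [0↦2, 1↦3, 2↦4, 3↦5, 4↦6, 5↦7, 6↦8, 7↦9, 8↦10, 9↦0, 10↦1]  zeros at y ∈ {9}
  x = 1: [0↦4, 1↦5, 2↦6, 3↦7, 4↦8, 5↦9, 6↦10, 7↦0, 8↦1, 9↦2, 10↦3]  zeros at y ∈ {7}
  x = 2: [0↦6, 1↦7, 2↦8, 3↦9, 4↦10, 5↦0, 6↦1, 7↦2, 8↦3, 9↦4, 10↦5]  zeros at y ∈ {5}
  x = 3: [0↦8, 1↦9, 2↦10, 3↦0, 4↦1, 5↦2, 6↦3, 7↦4, 8↦5, 9↦6, 10↦7]  zeros at y ∈ {3}
  x = 4: [0↦10, 1↦0, 2↦1, 3↦2, 4↦3, 5↦4, 6↦5, 7↦6, 8↦7, 9↦8, 10↦9]  zeros at y ∈ {1}
  x = 5: [0↦1, 1↦2, 2↦3, 3↦4, 4↦5, 5↦6, 6↦7, 7↦8, 8↦9, 9↦10, 10↦0]  zeros at y ∈ {10}
  x = 6: [0↦3, 1↦4, 2↦5, 3↦6, 4↦7, 5↦8, 6↦9, 7↦10, 8↦0, 9↦1, 10↦2]  zeros at y ∈ {8}
  x = 7: [0↦5, 1↦6, 2↦7, 3↦8, 4↦9, 5↦10, 6↦0, 7↦1, 8↦2, 9↦3, 10↦4]  zeros at y ∈ {6}
  x = 8: [0↦7, 1↦8, 2↦9, 3↦10, 4↦0, 5↦1, 6↦2, 7↦3, 8↦4, 9↦5, 10↦6]  zeros at y ∈ {4}
  x = 9: [0↦9, 1↦10, 2↦0, 3↦1, 4↦2, 5↦3, 6↦4, 7↦5, 8↦6, 9↦7, 10↦8]  zeros at y ∈ {2}
  x = 10: [0↦0, 1↦1, 2↦2, 3↦3, 4↦4, 5↦5, 6↦6, 7↦7, 8↦8, 9↦9, 10↦10]  zeros at y ∈ {0}
Collecting zeros: affine points = {(0, 9), (1, 7), (2, 5), (3, 3), (4, 1), (5, 10), (6, 8), (7, 6), (8, 4), (9, 2), (10, 0)}.
Total count |C(F_11)_aff| = 11.


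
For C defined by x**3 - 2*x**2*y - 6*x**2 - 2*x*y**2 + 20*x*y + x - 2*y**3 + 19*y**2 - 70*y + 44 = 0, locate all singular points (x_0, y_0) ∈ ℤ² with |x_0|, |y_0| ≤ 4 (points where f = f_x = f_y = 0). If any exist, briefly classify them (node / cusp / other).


Singular points: {(3, 2)}; classification: node.

Compute partial derivatives:
  f_x = 3*x**2 - 4*x*y - 12*x - 2*y**2 + 20*y + 1.
  f_y = -2*x**2 - 4*x*y + 20*x - 6*y**2 + 38*y - 70.
Scan x_0 ∈ {−4, ..., 4}. For each x_0, f_y(x_0, y) is a polynomial in y; find its integer roots y ∈ {−4, ..., 4}, then test f_x and f at those candidates.
  x = -4: f_y(-4, y) = -6*y**2 + 54*y - 182; no integer root y with |y| ≤ 4.
  x = -3: f_y(-3, y) = -6*y**2 + 50*y - 148; no integer root y with |y| ≤ 4.
  x = -2: f_y(-2, y) = -6*y**2 + 46*y - 118; no integer root y with |y| ≤ 4.
  x = -1: f_y(-1, y) = -6*y**2 + 42*y - 92; no integer root y with |y| ≤ 4.
  x = 0: f_y(0, y) = -6*y**2 + 38*y - 70; no integer root y with |y| ≤ 4.
  x = 1: f_y(1, y) = -6*y**2 + 34*y - 52; no integer root y with |y| ≤ 4.
  x = 2: f_y(2, y) = -6*y**2 + 30*y - 38; no integer root y with |y| ≤ 4.
  x = 3: f_y(3, y) = -6*y**2 + 26*y - 28; vanishes at y ∈ {2}. (3, 2): f_x = 0, f = 0 — SINGULAR.
  x = 4: f_y(4, y) = -6*y**2 + 22*y - 22; no integer root y with |y| ≤ 4.
Only singular point on the grid: (3, 2).
Classify: substitute x = 3 + u, y = 2 + v and expand: f = u**3 - 2*u**2*v - u**2 - 2*u*v**2 - 2*v**3 + v**2.
No constant or linear terms (consistent with a singular point). Quadratic part: -u**2 + v**2. Cubic part: u**3 - 2*u**2*v - 2*u*v**2 - 2*v**3.
The quadratic part v**2 - u**2 = (v − u)(v + u) splits into two distinct linear factors, so there are two distinct tangent lines y − 2 = ±(x − 3) — this is a node (ordinary double point).
Classification: node.


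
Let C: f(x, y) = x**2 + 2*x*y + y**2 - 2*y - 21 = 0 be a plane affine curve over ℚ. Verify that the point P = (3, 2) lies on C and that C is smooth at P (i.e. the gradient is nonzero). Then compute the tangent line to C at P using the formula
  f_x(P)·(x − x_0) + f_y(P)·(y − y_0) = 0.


Tangent line at P: 10*x + 8*y - 46 = 0.

Step 1: f(3, 2) = 0, so P lies on C.
Step 2: partial derivatives
  f_x(x, y) = 2*x + 2*y, f_y(x, y) = 2*x + 2*y - 2.
  f_x(P) = 10, f_y(P) = 8 (gradient nonzero, so P is smooth).
Step 3: tangent line at P: 10·(x − 3) + 8·(y − 2) = 0.
Expanding: 10*x + 8*y - 46 = 0.


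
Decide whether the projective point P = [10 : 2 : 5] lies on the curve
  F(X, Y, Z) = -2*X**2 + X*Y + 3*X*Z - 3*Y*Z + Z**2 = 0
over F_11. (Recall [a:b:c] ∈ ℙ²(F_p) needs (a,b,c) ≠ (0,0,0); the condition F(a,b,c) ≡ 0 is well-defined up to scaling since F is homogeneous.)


F(10,2,5) ≡ 9 (mod 11); P is NOT on the curve.

Evaluate F(10, 2, 5) term-by-term (mod 11).
  -2*X**2 ↦ -2·100·1·1 = -200
  X*Y ↦ 1·10·2·1 = 20
  3*X*Z ↦ 3·10·1·5 = 150
  -3*Y*Z ↦ -3·1·2·5 = -30
  Z**2 ↦ 1·1·1·25 = 25
Sum: F(10, 2, 5) = (-200) + (20) + (150) + (-30) + (25) = -35.
Reducing mod 11: -35 ≡ 9 (mod 11).
Since F(a, b, c) ≡ 9 ≠ 0 (mod 11), P does NOT lie on the curve.


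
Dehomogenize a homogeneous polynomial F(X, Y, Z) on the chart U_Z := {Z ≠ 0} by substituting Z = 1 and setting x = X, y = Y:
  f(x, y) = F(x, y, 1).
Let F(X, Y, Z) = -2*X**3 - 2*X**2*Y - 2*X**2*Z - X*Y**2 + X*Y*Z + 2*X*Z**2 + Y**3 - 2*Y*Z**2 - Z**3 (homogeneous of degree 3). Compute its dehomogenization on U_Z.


f(x, y) = -2*x**3 - 2*x**2*y - 2*x**2 - x*y**2 + x*y + 2*x + y**3 - 2*y - 1

On U_Z we set Z = 1. Each monomial c·X^i·Y^j·Z^k in F becomes c·x^i·y^j·1^k = c·x^i·y^j.
Substituting Z = 1: F(X, Y, 1) = -2*x**3 - 2*x**2*y - 2*x**2 - x*y**2 + x*y + 2*x + y**3 - 2*y - 1.
Note: deg(f) ≤ deg(F) = 3; strict inequality happens when F is divisible by Z (lost terms).


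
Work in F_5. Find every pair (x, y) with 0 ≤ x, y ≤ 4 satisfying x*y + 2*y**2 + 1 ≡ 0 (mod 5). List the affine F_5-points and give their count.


Affine F_5-points: {(2, 1), (2, 3), (3, 2), (3, 4)}; count = 4.

For each of the 25 pairs (x, y) ∈ F_5², evaluate f(x, y) mod 5. Record the zeros.
  x = 0: [0↦1, 1↦3, 2↦4, 3↦4, 4↦3]  zeros at y ∈ ∅
  x = 1: [0↦1, 1↦4, 2↦1, 3↦2, 4↦2]  zeros at y ∈ ∅
  x = 2: [0↦1, 1↦0, 2↦3, 3↦0, 4↦1]  zeros at y ∈ {1, 3}
  x = 3: [0↦1, 1↦1, 2↦0, 3↦3, 4↦0]  zeros at y ∈ {2, 4}
  x = 4: [0↦1, 1↦2, 2↦2, 3↦1, 4↦4]  zeros at y ∈ ∅
Collecting zeros: affine points = {(2, 1), (2, 3), (3, 2), (3, 4)}.
Total count |C(F_5)_aff| = 4.


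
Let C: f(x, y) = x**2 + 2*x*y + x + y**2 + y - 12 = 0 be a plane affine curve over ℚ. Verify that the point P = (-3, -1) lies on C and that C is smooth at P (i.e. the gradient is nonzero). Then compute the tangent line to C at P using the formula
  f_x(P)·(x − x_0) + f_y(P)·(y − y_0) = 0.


Tangent line at P: -7*x - 7*y - 28 = 0.

Step 1: f(-3, -1) = 0, so P lies on C.
Step 2: partial derivatives
  f_x(x, y) = 2*x + 2*y + 1, f_y(x, y) = 2*x + 2*y + 1.
  f_x(P) = -7, f_y(P) = -7 (gradient nonzero, so P is smooth).
Step 3: tangent line at P: -7·(x − -3) + -7·(y − -1) = 0.
Expanding: -7*x - 7*y - 28 = 0.
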